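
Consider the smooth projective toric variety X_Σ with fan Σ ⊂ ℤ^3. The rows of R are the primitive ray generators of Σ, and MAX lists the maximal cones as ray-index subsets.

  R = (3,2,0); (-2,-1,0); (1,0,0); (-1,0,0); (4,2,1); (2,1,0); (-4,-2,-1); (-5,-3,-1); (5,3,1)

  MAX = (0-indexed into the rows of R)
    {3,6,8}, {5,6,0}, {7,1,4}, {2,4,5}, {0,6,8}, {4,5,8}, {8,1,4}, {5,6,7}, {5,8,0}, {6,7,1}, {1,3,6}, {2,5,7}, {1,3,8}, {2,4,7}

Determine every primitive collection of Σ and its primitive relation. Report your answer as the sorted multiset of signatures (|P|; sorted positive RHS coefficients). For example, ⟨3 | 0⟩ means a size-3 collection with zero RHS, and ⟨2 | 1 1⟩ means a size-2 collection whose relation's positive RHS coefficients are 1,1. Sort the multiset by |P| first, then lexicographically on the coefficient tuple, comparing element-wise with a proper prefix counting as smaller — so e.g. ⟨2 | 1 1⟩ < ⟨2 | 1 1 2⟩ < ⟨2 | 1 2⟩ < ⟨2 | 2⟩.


Σ has 18 primitive collections:

  • {1,5}:  v_{1} + v_{5} = 0  →  sig = ⟨2 | 0⟩
  • {2,3}:  v_{2} + v_{3} = 0  →  sig = ⟨2 | 0⟩
  • {4,6}:  v_{4} + v_{6} = 0  →  sig = ⟨2 | 0⟩
  • {7,8}:  v_{7} + v_{8} = 0  →  sig = ⟨2 | 0⟩
  • {0,1}:  v_{0} + v_{1} = v_{6} + v_{8}  →  sig = ⟨2 | 1 1⟩
  • {0,4}:  v_{0} + v_{4} = v_{5} + v_{8}  →  sig = ⟨2 | 1 1⟩
  • {0,7}:  v_{0} + v_{7} = v_{5} + v_{6}  →  sig = ⟨2 | 1 1⟩
  • {1,2}:  v_{1} + v_{2} = v_{4} + v_{7}  →  sig = ⟨2 | 1 1⟩
  • {2,6}:  v_{2} + v_{6} = v_{5} + v_{7}  →  sig = ⟨2 | 1 1⟩
  • {2,8}:  v_{2} + v_{8} = v_{4} + v_{5}  →  sig = ⟨2 | 1 1⟩
  • {3,4}:  v_{3} + v_{4} = v_{1} + v_{8}  →  sig = ⟨2 | 1 1⟩
  • {3,5}:  v_{3} + v_{5} = v_{6} + v_{8}  →  sig = ⟨2 | 1 1⟩
  • {3,7}:  v_{3} + v_{7} = v_{1} + v_{6}  →  sig = ⟨2 | 1 1⟩
  • {0,2}:  v_{0} + v_{2} = 2·v_{5}  →  sig = ⟨2 | 2⟩
  • {0,3}:  v_{0} + v_{3} = 2·v_{6} + 2·v_{8}  →  sig = ⟨2 | 2 2⟩
  • {1,6,8}:  v_{1} + v_{6} + v_{8} = v_{3}  →  sig = ⟨3 | 1⟩
  • {4,5,7}:  v_{4} + v_{5} + v_{7} = v_{2}  →  sig = ⟨3 | 1⟩
  • {5,6,8}:  v_{5} + v_{6} + v_{8} = v_{0}  →  sig = ⟨3 | 1⟩

so the primitive-relation signature multiset is
{ ⟨2 | 0⟩ ×4,  ⟨2 | 1 1⟩ ×9,  ⟨2 | 2⟩,  ⟨2 | 2 2⟩,  ⟨3 | 1⟩ ×3 }


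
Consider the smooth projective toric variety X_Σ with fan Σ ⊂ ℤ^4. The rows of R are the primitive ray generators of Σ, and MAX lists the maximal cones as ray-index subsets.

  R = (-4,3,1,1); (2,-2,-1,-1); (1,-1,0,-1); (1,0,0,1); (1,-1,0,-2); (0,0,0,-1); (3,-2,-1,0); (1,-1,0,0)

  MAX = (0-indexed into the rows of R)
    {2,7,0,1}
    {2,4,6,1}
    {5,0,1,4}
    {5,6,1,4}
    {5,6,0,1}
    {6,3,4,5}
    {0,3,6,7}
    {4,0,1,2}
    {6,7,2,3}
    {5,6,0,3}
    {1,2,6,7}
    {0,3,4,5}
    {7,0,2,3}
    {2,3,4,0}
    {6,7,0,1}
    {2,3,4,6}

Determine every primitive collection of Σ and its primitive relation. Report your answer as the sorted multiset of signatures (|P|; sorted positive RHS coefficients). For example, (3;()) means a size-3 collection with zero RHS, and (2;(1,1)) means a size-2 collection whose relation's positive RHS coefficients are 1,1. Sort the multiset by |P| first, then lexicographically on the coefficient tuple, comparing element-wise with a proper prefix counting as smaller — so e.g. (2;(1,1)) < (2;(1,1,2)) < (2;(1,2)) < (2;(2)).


Primitive collections (6):

  • {1,3}:  v_{1} + v_{3} = v_{6}  so sig = (2;(1))
  • {2,5}:  v_{2} + v_{5} = v_{4}  so sig = (2;(1))
  • {5,7}:  v_{5} + v_{7} = v_{2}  so sig = (2;(1))
  • {4,7}:  v_{4} + v_{7} = 2·v_{2}  so sig = (2;(2))
  • {0,2,6}:  v_{0} + v_{2} + v_{6} = 0  so sig = (3;())
  • {0,4,6}:  v_{0} + v_{4} + v_{6} = v_{5}  so sig = (3;(1))

Sorted signature multiset PRS(X):
    (2;(1))
    (2;(1))
    (2;(1))
    (2;(2))
    (3;())
    (3;(1))


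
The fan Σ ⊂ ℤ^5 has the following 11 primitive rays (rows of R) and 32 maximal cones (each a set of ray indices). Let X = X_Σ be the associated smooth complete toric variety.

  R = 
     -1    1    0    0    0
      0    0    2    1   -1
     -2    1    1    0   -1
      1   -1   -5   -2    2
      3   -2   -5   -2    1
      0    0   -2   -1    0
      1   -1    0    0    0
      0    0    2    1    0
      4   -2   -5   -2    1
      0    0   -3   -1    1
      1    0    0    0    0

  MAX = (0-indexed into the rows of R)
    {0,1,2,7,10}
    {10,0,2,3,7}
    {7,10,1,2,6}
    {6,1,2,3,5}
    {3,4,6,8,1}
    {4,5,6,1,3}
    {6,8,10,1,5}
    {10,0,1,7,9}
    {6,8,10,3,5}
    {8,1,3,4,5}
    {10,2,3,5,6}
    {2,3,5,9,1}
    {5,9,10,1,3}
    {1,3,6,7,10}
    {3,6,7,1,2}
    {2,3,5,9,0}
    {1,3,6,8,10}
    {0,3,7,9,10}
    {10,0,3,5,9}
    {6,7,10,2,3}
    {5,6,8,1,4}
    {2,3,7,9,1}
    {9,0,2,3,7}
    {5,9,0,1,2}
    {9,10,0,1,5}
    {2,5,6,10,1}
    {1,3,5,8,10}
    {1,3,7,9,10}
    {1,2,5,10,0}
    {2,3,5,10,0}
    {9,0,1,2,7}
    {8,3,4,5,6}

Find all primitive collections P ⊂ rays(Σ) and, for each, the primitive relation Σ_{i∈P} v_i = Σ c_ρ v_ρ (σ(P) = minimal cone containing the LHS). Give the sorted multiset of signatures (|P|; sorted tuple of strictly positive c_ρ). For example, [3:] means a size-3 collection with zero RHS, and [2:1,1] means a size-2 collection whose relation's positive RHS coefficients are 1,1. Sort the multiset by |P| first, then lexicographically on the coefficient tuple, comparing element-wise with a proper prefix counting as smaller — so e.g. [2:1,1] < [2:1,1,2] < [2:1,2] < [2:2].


17 minimal non-faces of Δ(Σ) (on 11 rays):

  • {0,6}:  v_{0} + v_{6} = 0  ⇒ sig = [2:]
  • {5,7}:  v_{5} + v_{7} = 0  ⇒ sig = [2:]
  • {4,10}:  v_{4} + v_{10} = v_{8}  ⇒ sig = [2:1]
  • {6,9}:  v_{6} + v_{9} = v_{1} + v_{3}  ⇒ sig = [2:1,1]
  • {0,4}:  v_{0} + v_{4} = v_{1} + v_{3} + v_{5} + v_{10}  ⇒ sig = [2:1,1,1,1]
  • {4,7}:  v_{4} + v_{7} = v_{1} + v_{3} + v_{6} + v_{10}  ⇒ sig = [2:1,1,1,1]
  • {0,8}:  v_{0} + v_{8} = v_{1} + v_{3} + v_{5} + 2·v_{10}  ⇒ sig = [2:1,1,1,2]
  • {7,8}:  v_{7} + v_{8} = v_{1} + v_{3} + v_{6} + 2·v_{10}  ⇒ sig = [2:1,1,1,2]
  • {2,8}:  v_{2} + v_{8} = 2·v_{5} + v_{6} + v_{10}  ⇒ sig = [2:1,1,2]
  • {4,9}:  v_{4} + v_{9} = 2·v_{1} + 2·v_{3} + v_{5} + v_{10}  ⇒ sig = [2:1,1,2,2]
  • {2,4}:  v_{2} + v_{4} = 2·v_{5} + v_{6}  ⇒ sig = [2:1,2]
  • {8,9}:  v_{8} + v_{9} = 2·v_{1} + 2·v_{3} + v_{5} + 2·v_{10}  ⇒ sig = [2:1,2,2,2]
  • {0,1,3}:  v_{0} + v_{1} + v_{3} = v_{9}  ⇒ sig = [3:1]
  • {2,9,10}:  v_{2} + v_{9} + v_{10} = v_{0} + v_{5}  ⇒ sig = [3:1,1]
  • {1,2,3,10}:  v_{1} + v_{2} + v_{3} + v_{10} = v_{5}  ⇒ sig = [4:1]
  • {1,3,5,6,10}:  v_{1} + v_{3} + v_{5} + v_{6} + v_{10} = v_{4}  ⇒ sig = [5:1]
  • {1,3,5,6,8}:  v_{1} + v_{3} + v_{5} + v_{6} + v_{8} = 2·v_{4}  ⇒ sig = [5:2]

so the primitive-relation signature multiset is
    [2:]
    [2:]
    [2:1]
    [2:1,1]
    [2:1,1,1,1]
    [2:1,1,1,1]
    [2:1,1,1,2]
    [2:1,1,1,2]
    [2:1,1,2]
    [2:1,1,2,2]
    [2:1,2]
    [2:1,2,2,2]
    [3:1]
    [3:1,1]
    [4:1]
    [5:1]
    [5:2]


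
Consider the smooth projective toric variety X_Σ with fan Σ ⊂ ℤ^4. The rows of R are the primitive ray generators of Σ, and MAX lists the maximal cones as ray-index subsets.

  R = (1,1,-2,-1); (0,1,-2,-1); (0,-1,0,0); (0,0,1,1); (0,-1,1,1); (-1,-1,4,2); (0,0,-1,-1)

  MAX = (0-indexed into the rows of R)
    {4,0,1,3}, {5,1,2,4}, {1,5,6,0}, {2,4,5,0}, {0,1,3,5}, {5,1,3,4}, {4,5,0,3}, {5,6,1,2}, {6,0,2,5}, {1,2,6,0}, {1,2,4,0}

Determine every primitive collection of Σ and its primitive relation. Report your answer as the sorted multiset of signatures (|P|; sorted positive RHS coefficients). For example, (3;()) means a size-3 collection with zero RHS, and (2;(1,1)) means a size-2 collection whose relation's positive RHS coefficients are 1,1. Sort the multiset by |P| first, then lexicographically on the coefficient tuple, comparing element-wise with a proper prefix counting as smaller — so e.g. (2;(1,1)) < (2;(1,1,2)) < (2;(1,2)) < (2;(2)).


5 minimal non-faces of Δ(Σ) (on 7 rays):

  P={3,6}:  v_{3} + v_{6} = 0  →  sig = (2;())
  P={2,3}:  v_{2} + v_{3} = v_{4}  →  sig = (2;(1))
  P={4,6}:  v_{4} + v_{6} = v_{2}  →  sig = (2;(1))
  P={0,1,2,5}:  v_{0} + v_{1} + v_{2} + v_{5} = 0  →  sig = (4;())
  P={0,1,4,5}:  v_{0} + v_{1} + v_{4} + v_{5} = v_{3}  →  sig = (4;(1))

Hence PRS(X_Σ) =
    (2;())
    (2;(1))
    (2;(1))
    (4;())
    (4;(1))


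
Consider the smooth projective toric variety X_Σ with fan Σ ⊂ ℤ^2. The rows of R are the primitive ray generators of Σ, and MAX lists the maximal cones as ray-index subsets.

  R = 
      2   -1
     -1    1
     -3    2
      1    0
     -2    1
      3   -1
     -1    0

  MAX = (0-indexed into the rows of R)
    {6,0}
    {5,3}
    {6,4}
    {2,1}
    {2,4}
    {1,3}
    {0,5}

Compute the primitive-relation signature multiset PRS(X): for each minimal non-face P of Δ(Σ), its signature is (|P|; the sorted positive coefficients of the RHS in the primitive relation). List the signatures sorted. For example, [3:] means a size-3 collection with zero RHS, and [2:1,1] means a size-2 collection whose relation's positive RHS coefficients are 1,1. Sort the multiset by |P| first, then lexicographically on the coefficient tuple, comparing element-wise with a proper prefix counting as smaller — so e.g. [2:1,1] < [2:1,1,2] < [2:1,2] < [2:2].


Σ has 14 primitive collections:

  {0,4}:  v_{0} + v_{4} = 0 — sig = [2:]
  {3,6}:  v_{3} + v_{6} = 0 — sig = [2:]
  {0,1}:  v_{0} + v_{1} = v_{3} — sig = [2:1]
  {0,2}:  v_{0} + v_{2} = v_{1} — sig = [2:1]
  {0,3}:  v_{0} + v_{3} = v_{5} — sig = [2:1]
  {1,4}:  v_{1} + v_{4} = v_{2} — sig = [2:1]
  {1,6}:  v_{1} + v_{6} = v_{4} — sig = [2:1]
  {3,4}:  v_{3} + v_{4} = v_{1} — sig = [2:1]
  {4,5}:  v_{4} + v_{5} = v_{3} — sig = [2:1]
  {5,6}:  v_{5} + v_{6} = v_{0} — sig = [2:1]
  {2,5}:  v_{2} + v_{5} = v_{1} + v_{3} — sig = [2:1,1]
  {1,5}:  v_{1} + v_{5} = 2·v_{3} — sig = [2:2]
  {2,3}:  v_{2} + v_{3} = 2·v_{1} — sig = [2:2]
  {2,6}:  v_{2} + v_{6} = 2·v_{4} — sig = [2:2]

so the primitive-relation signature multiset is
    |P|=2: 14 collections, coeffs (), (), (1), (1), (1), (1), (1), (1), (1), (1), (1,1), (2), (2), (2)


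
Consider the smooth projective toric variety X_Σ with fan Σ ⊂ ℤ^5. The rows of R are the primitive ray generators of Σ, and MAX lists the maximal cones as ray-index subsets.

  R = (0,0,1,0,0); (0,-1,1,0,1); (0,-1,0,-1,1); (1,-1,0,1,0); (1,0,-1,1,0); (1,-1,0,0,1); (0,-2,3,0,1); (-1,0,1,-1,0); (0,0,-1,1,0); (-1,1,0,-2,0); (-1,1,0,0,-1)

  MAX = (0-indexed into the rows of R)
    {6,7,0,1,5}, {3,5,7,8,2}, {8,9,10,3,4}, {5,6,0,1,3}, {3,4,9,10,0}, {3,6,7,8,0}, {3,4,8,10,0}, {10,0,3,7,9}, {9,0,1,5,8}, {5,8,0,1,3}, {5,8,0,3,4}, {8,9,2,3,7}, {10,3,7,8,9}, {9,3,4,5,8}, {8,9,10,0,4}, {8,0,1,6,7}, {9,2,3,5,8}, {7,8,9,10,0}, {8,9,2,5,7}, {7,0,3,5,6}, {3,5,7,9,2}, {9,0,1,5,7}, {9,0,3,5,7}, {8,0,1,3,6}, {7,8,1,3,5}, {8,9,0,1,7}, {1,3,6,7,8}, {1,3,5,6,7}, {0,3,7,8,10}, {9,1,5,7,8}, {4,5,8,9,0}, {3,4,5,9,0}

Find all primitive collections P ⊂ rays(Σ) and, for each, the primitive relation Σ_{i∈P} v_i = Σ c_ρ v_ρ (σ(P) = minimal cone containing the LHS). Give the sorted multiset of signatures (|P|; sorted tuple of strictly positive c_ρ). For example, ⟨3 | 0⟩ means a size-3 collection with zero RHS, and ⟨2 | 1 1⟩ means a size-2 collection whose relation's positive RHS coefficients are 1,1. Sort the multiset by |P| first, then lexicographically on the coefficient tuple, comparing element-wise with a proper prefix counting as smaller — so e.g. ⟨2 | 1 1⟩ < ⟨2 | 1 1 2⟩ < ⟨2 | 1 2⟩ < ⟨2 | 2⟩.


Primitive collections (18):

  P={4,7}:  v_{4} + v_{7} = 0  ⟹  sig = ⟨2 | 0⟩
  P={5,10}:  v_{5} + v_{10} = 0  ⟹  sig = ⟨2 | 0⟩
  P={0,2}:  v_{0} + v_{2} = v_{5} + v_{7}  ⟹  sig = ⟨2 | 1 1⟩
  P={1,4}:  v_{1} + v_{4} = v_{0} + v_{5} + v_{8}  ⟹  sig = ⟨2 | 1 1 1⟩
  P={1,10}:  v_{1} + v_{10} = v_{0} + v_{7} + v_{8}  ⟹  sig = ⟨2 | 1 1 1⟩
  P={4,6}:  v_{4} + v_{6} = v_{0} + v_{1} + v_{3}  ⟹  sig = ⟨2 | 1 1 1⟩
  P={2,4}:  v_{2} + v_{4} = v_{3} + v_{5} + v_{8} + v_{9}  ⟹  sig = ⟨2 | 1 1 1 1⟩
  P={2,10}:  v_{2} + v_{10} = v_{3} + v_{7} + v_{8} + v_{9}  ⟹  sig = ⟨2 | 1 1 1 1⟩
  P={2,6}:  v_{2} + v_{6} = v_{1} + v_{3} + v_{5} + 2·v_{7}  ⟹  sig = ⟨2 | 1 1 1 2⟩
  P={6,9}:  v_{6} + v_{9} = v_{0} + v_{5} + 2·v_{7}  ⟹  sig = ⟨2 | 1 1 2⟩
  P={6,10}:  v_{6} + v_{10} = 2·v_{0} + v_{3} + 2·v_{7} + v_{8}  ⟹  sig = ⟨2 | 1 1 2 2⟩
  P={1,2}:  v_{1} + v_{2} = 2·v_{5} + 2·v_{7} + v_{8}  ⟹  sig = ⟨2 | 1 2 2⟩
  P={1,3,9}:  v_{1} + v_{3} + v_{9} = v_{5} + v_{7}  ⟹  sig = ⟨3 | 1 1⟩
  P={5,6,8}:  v_{5} + v_{6} + v_{8} = 2·v_{1} + v_{3}  ⟹  sig = ⟨3 | 1 2⟩
  P={0,3,8,9}:  v_{0} + v_{3} + v_{8} + v_{9} = 0  ⟹  sig = ⟨4 | 0⟩
  P={0,1,3,7}:  v_{0} + v_{1} + v_{3} + v_{7} = v_{6}  ⟹  sig = ⟨4 | 1⟩
  P={0,5,7,8}:  v_{0} + v_{5} + v_{7} + v_{8} = v_{1}  ⟹  sig = ⟨4 | 1⟩
  P={3,5,7,8,9}:  v_{3} + v_{5} + v_{7} + v_{8} + v_{9} = v_{2}  ⟹  sig = ⟨5 | 1⟩

so the primitive-relation signature multiset is
    ⟨2 | 0⟩
    ⟨2 | 0⟩
    ⟨2 | 1 1⟩
    ⟨2 | 1 1 1⟩
    ⟨2 | 1 1 1⟩
    ⟨2 | 1 1 1⟩
    ⟨2 | 1 1 1 1⟩
    ⟨2 | 1 1 1 1⟩
    ⟨2 | 1 1 1 2⟩
    ⟨2 | 1 1 2⟩
    ⟨2 | 1 1 2 2⟩
    ⟨2 | 1 2 2⟩
    ⟨3 | 1 1⟩
    ⟨3 | 1 2⟩
    ⟨4 | 0⟩
    ⟨4 | 1⟩
    ⟨4 | 1⟩
    ⟨5 | 1⟩


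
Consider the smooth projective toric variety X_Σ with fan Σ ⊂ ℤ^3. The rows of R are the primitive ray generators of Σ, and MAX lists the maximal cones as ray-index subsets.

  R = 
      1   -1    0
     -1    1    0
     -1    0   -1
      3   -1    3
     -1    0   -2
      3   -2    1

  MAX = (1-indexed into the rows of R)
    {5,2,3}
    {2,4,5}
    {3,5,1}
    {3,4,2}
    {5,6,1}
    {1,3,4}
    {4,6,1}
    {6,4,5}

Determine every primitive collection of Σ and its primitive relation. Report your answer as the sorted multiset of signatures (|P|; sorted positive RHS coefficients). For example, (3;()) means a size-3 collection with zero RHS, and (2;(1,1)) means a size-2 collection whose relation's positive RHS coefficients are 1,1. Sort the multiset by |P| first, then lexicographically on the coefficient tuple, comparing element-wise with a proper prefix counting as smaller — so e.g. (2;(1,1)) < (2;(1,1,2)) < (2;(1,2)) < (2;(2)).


5 minimal non-faces of Δ(Σ) (on 6 rays):

  • {1,2}:  v_{1} + v_{2} = 0 ; sig = (2;())
  • {2,6}:  v_{2} + v_{6} = v_{4} + v_{5} ; sig = (2;(1,1))
  • {3,6}:  v_{3} + v_{6} = 2·v_{1} ; sig = (2;(2))
  • {1,4,5}:  v_{1} + v_{4} + v_{5} = v_{6} ; sig = (3;(1))
  • {3,4,5}:  v_{3} + v_{4} + v_{5} = v_{1} ; sig = (3;(1))

Signatures (|P|; sorted positive RHS coefficients), sorted:
[(2;()), (2;(1,1)), (2;(2)), (3;(1)), (3;(1))]


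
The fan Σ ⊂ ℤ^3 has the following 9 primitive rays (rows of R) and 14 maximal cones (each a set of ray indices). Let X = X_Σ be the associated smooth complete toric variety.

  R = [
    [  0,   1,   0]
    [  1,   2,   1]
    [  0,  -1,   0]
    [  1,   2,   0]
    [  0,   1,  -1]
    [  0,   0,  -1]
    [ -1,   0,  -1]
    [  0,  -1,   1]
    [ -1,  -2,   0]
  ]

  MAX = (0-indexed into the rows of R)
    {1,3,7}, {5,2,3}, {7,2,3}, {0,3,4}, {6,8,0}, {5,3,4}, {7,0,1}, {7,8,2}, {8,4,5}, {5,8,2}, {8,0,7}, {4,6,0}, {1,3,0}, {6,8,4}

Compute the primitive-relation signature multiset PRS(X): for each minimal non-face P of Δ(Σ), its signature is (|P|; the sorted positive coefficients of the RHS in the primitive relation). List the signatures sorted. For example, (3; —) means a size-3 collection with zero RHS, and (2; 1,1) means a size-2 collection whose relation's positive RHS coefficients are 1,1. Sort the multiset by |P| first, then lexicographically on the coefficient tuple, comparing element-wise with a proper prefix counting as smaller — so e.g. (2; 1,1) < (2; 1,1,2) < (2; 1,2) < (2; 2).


17 minimal non-faces of Δ(Σ) (on 9 rays):

  {0,2}:  v_{0} + v_{2} = 0  ⇒ sig = (2; —)
  {3,8}:  v_{3} + v_{8} = 0  ⇒ sig = (2; —)
  {4,7}:  v_{4} + v_{7} = 0  ⇒ sig = (2; —)
  {0,5}:  v_{0} + v_{5} = v_{4}  ⇒ sig = (2; 1)
  {1,5}:  v_{1} + v_{5} = v_{3}  ⇒ sig = (2; 1)
  {2,4}:  v_{2} + v_{4} = v_{5}  ⇒ sig = (2; 1)
  {5,7}:  v_{5} + v_{7} = v_{2}  ⇒ sig = (2; 1)
  {1,2}:  v_{1} + v_{2} = v_{3} + v_{7}  ⇒ sig = (2; 1,1)
  {1,4}:  v_{1} + v_{4} = v_{0} + v_{3}  ⇒ sig = (2; 1,1)
  {1,8}:  v_{1} + v_{8} = v_{0} + v_{7}  ⇒ sig = (2; 1,1)
  {2,6}:  v_{2} + v_{6} = v_{4} + v_{8}  ⇒ sig = (2; 1,1)
  {3,6}:  v_{3} + v_{6} = v_{0} + v_{4}  ⇒ sig = (2; 1,1)
  {6,7}:  v_{6} + v_{7} = v_{0} + v_{8}  ⇒ sig = (2; 1,1)
  {5,6}:  v_{5} + v_{6} = 2·v_{4} + v_{8}  ⇒ sig = (2; 1,2)
  {1,6}:  v_{1} + v_{6} = 2·v_{0}  ⇒ sig = (2; 2)
  {0,3,7}:  v_{0} + v_{3} + v_{7} = v_{1}  ⇒ sig = (3; 1)
  {0,4,8}:  v_{0} + v_{4} + v_{8} = v_{6}  ⇒ sig = (3; 1)

Sorted signature multiset PRS(X):
{ (2; —) ×3,  (2; 1) ×4,  (2; 1,1) ×6,  (2; 1,2),  (2; 2),  (3; 1) ×2 }


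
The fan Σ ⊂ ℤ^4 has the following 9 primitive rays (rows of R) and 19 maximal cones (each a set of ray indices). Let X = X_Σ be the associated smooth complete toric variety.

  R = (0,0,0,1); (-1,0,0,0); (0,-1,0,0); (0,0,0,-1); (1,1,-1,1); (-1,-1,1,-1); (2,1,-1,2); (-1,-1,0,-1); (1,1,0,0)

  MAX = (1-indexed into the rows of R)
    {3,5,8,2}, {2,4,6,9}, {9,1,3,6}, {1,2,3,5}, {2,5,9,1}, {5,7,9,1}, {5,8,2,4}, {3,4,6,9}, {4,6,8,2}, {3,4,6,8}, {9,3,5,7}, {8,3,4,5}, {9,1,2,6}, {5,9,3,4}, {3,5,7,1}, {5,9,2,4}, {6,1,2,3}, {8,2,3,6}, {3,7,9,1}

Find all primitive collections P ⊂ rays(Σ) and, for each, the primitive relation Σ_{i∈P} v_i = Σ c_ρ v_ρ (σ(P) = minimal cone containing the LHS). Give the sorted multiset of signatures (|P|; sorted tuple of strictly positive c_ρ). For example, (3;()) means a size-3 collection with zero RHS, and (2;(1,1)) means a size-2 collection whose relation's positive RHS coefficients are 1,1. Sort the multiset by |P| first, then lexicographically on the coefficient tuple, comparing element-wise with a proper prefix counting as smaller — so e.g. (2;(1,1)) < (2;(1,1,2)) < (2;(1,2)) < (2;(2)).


Δ(Σ) — 9 vertices, 11 min non-faces:

  • {1,4}:  v_{1} + v_{4} = 0  ⟹  sig = (2;())
  • {5,6}:  v_{5} + v_{6} = 0  ⟹  sig = (2;())
  • {8,9}:  v_{8} + v_{9} = v_{4}  ⟹  sig = (2;(1))
  • {1,8}:  v_{1} + v_{8} = v_{2} + v_{3}  ⟹  sig = (2;(1,1))
  • {2,7}:  v_{2} + v_{7} = v_{1} + v_{5}  ⟹  sig = (2;(1,1))
  • {7,8}:  v_{7} + v_{8} = v_{3} + v_{5}  ⟹  sig = (2;(1,1))
  • {4,7}:  v_{4} + v_{7} = v_{3} + v_{5} + v_{9}  ⟹  sig = (2;(1,1,1))
  • {6,7}:  v_{6} + v_{7} = v_{1} + v_{3} + v_{9}  ⟹  sig = (2;(1,1,1))
  • {2,3,9}:  v_{2} + v_{3} + v_{9} = 0  ⟹  sig = (3;())
  • {2,3,4}:  v_{2} + v_{3} + v_{4} = v_{8}  ⟹  sig = (3;(1))
  • {1,3,5,9}:  v_{1} + v_{3} + v_{5} + v_{9} = v_{7}  ⟹  sig = (4;(1))

Sorted signature multiset PRS(X):
[(2;()), (2;()), (2;(1)), (2;(1,1)), (2;(1,1)), (2;(1,1)), (2;(1,1,1)), (2;(1,1,1)), (3;()), (3;(1)), (4;(1))]


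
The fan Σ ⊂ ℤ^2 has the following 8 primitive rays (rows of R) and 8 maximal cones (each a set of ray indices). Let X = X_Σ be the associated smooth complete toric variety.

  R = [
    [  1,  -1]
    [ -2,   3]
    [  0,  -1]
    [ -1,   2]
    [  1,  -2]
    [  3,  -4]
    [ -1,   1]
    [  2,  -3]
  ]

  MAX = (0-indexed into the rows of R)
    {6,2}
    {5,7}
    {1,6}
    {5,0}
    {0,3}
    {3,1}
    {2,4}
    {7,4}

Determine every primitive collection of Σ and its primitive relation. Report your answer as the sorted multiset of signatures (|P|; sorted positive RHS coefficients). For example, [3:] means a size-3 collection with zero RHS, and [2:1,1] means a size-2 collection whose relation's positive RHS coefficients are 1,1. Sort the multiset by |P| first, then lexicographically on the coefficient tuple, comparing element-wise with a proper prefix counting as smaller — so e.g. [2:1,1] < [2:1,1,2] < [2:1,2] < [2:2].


The 20 primitive collections of Σ (r=8, n=2):

  P = {0,6}:  v_{0} + v_{6} = 0 — sig = [2:]
  P = {1,7}:  v_{1} + v_{7} = 0 — sig = [2:]
  P = {3,4}:  v_{3} + v_{4} = 0 — sig = [2:]
  P = {0,1}:  v_{0} + v_{1} = v_{3} — sig = [2:1]
  P = {0,2}:  v_{0} + v_{2} = v_{4} — sig = [2:1]
  P = {0,4}:  v_{0} + v_{4} = v_{7} — sig = [2:1]
  P = {0,7}:  v_{0} + v_{7} = v_{5} — sig = [2:1]
  P = {1,4}:  v_{1} + v_{4} = v_{6} — sig = [2:1]
  P = {1,5}:  v_{1} + v_{5} = v_{0} — sig = [2:1]
  P = {2,3}:  v_{2} + v_{3} = v_{6} — sig = [2:1]
  P = {3,6}:  v_{3} + v_{6} = v_{1} — sig = [2:1]
  P = {3,7}:  v_{3} + v_{7} = v_{0} — sig = [2:1]
  P = {4,6}:  v_{4} + v_{6} = v_{2} — sig = [2:1]
  P = {5,6}:  v_{5} + v_{6} = v_{7} — sig = [2:1]
  P = {6,7}:  v_{6} + v_{7} = v_{4} — sig = [2:1]
  P = {2,5}:  v_{2} + v_{5} = v_{4} + v_{7} — sig = [2:1,1]
  P = {1,2}:  v_{1} + v_{2} = 2·v_{6} — sig = [2:2]
  P = {2,7}:  v_{2} + v_{7} = 2·v_{4} — sig = [2:2]
  P = {3,5}:  v_{3} + v_{5} = 2·v_{0} — sig = [2:2]
  P = {4,5}:  v_{4} + v_{5} = 2·v_{7} — sig = [2:2]

so the primitive-relation signature multiset is
{ [2:] ×3,  [2:1] ×12,  [2:1,1],  [2:2] ×4 }


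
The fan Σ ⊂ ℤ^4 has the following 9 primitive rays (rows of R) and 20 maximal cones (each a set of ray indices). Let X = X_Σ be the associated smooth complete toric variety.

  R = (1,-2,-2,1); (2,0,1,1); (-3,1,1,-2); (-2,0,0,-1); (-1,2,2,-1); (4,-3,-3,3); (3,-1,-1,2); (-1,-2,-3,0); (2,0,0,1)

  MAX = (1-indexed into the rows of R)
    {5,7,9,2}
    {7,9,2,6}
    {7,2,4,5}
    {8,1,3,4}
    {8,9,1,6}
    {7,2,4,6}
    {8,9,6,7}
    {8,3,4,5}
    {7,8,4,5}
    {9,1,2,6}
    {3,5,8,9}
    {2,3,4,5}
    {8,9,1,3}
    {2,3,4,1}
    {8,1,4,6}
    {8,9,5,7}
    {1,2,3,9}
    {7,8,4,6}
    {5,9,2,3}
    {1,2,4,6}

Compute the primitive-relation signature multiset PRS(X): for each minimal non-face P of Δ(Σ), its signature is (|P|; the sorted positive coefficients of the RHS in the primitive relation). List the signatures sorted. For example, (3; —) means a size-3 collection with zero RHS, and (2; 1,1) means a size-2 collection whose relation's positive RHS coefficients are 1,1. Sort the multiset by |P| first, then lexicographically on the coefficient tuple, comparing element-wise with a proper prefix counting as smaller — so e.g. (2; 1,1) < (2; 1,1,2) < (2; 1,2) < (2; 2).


The 7 primitive collections of Σ (r=9, n=4):

  {1,5}:  v_{1} + v_{5} = 0  →  sig = (2; —)
  {3,7}:  v_{3} + v_{7} = 0  →  sig = (2; —)
  {4,9}:  v_{4} + v_{9} = 0  →  sig = (2; —)
  {1,7}:  v_{1} + v_{7} = v_{6}  →  sig = (2; 1)
  {2,8}:  v_{2} + v_{8} = v_{1}  →  sig = (2; 1)
  {3,6}:  v_{3} + v_{6} = v_{1}  →  sig = (2; 1)
  {5,6}:  v_{5} + v_{6} = v_{7}  →  sig = (2; 1)

Hence PRS(X_Σ) =
[(2; —), (2; —), (2; —), (2; 1), (2; 1), (2; 1), (2; 1)]


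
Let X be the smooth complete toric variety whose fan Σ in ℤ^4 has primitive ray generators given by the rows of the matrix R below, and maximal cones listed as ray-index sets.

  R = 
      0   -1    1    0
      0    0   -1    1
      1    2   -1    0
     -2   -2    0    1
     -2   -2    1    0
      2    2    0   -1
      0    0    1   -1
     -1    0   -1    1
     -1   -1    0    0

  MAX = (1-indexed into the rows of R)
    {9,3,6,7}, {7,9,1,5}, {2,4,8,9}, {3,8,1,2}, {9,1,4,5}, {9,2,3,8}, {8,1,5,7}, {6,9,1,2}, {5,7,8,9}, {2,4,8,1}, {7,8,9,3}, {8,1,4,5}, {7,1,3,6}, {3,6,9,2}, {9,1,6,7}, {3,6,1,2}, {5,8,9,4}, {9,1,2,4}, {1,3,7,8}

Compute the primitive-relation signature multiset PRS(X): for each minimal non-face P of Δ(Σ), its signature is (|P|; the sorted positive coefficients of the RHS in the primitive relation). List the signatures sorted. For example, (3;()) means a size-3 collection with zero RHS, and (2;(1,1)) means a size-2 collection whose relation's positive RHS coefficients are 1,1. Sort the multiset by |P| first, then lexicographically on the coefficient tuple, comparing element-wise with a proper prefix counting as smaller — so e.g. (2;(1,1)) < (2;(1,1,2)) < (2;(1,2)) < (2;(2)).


Primitive collections (10):

  • {2,7}:  v_{2} + v_{7} = 0 — sig = (2;())
  • {4,6}:  v_{4} + v_{6} = 0 — sig = (2;())
  • {2,5}:  v_{2} + v_{5} = v_{4} — sig = (2;(1))
  • {3,4}:  v_{3} + v_{4} = v_{8} — sig = (2;(1))
  • {4,7}:  v_{4} + v_{7} = v_{5} — sig = (2;(1))
  • {5,6}:  v_{5} + v_{6} = v_{7} — sig = (2;(1))
  • {6,8}:  v_{6} + v_{8} = v_{3} — sig = (2;(1))
  • {3,5}:  v_{3} + v_{5} = v_{7} + v_{8} — sig = (2;(1,1))
  • {1,3,9}:  v_{1} + v_{3} + v_{9} = 0 — sig = (3;())
  • {1,8,9}:  v_{1} + v_{8} + v_{9} = v_{4} — sig = (3;(1))

so the primitive-relation signature multiset is
    |P|=2: 8 collections, coeffs (), (), (1), (1), (1), (1), (1), (1,1)
    |P|=3: 2 collections, coeffs (), (1)


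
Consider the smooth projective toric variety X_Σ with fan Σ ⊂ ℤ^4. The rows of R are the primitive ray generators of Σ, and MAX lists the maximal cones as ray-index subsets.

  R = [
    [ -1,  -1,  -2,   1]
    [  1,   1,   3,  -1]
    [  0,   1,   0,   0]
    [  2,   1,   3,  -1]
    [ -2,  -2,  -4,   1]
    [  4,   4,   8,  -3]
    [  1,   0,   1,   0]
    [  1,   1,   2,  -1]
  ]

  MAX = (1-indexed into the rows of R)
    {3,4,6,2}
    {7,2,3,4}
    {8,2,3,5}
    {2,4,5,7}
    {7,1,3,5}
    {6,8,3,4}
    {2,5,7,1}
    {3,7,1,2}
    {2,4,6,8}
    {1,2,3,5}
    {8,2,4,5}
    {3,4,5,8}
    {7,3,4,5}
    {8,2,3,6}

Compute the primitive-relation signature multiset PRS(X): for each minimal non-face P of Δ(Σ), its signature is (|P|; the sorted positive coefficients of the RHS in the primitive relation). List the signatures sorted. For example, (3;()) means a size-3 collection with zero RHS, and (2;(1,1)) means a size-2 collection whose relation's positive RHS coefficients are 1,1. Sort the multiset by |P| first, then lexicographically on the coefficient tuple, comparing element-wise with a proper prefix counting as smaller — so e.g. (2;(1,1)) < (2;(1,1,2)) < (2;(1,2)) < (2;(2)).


The 9 primitive collections of Σ (r=8, n=4):

  • {1,8}:  v_{1} + v_{8} = 0  so sig = (2;())
  • {1,4}:  v_{1} + v_{4} = v_{7}  so sig = (2;(1))
  • {7,8}:  v_{7} + v_{8} = v_{4}  so sig = (2;(1))
  • {1,6}:  v_{1} + v_{6} = v_{2} + v_{3} + v_{4}  so sig = (2;(1,1,1))
  • {6,7}:  v_{6} + v_{7} = v_{2} + v_{3} + 2·v_{4}  so sig = (2;(1,1,2))
  • {5,6}:  v_{5} + v_{6} = 2·v_{8}  so sig = (2;(2))
  • {2,3,5,7}:  v_{2} + v_{3} + v_{5} + v_{7} = 0  so sig = (4;())
  • {2,3,4,5}:  v_{2} + v_{3} + v_{4} + v_{5} = v_{8}  so sig = (4;(1))
  • {2,3,4,8}:  v_{2} + v_{3} + v_{4} + v_{8} = v_{6}  so sig = (4;(1))

Signatures (|P|; sorted positive RHS coefficients), sorted:
[(2;()), (2;(1)), (2;(1)), (2;(1,1,1)), (2;(1,1,2)), (2;(2)), (4;()), (4;(1)), (4;(1))]


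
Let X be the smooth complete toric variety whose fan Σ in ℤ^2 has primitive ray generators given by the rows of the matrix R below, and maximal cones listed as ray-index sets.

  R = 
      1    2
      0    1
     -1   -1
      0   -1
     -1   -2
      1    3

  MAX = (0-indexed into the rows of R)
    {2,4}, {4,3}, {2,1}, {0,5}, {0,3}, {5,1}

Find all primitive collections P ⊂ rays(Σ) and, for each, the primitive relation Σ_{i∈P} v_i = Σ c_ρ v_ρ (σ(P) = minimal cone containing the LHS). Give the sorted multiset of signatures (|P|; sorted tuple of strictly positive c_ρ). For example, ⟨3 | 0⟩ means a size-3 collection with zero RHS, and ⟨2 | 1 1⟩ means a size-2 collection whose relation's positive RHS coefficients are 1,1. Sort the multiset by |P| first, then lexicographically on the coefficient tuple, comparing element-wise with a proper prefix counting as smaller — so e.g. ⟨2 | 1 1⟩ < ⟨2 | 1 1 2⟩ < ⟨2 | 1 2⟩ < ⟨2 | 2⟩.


Minimal non-faces — 9 found among 6 rays, 6 max cones:

  P={0,4}:  v_{0} + v_{4} = 0  so sig = ⟨2 | 0⟩
  P={1,3}:  v_{1} + v_{3} = 0  so sig = ⟨2 | 0⟩
  P={0,1}:  v_{0} + v_{1} = v_{5}  so sig = ⟨2 | 1⟩
  P={0,2}:  v_{0} + v_{2} = v_{1}  so sig = ⟨2 | 1⟩
  P={1,4}:  v_{1} + v_{4} = v_{2}  so sig = ⟨2 | 1⟩
  P={2,3}:  v_{2} + v_{3} = v_{4}  so sig = ⟨2 | 1⟩
  P={3,5}:  v_{3} + v_{5} = v_{0}  so sig = ⟨2 | 1⟩
  P={4,5}:  v_{4} + v_{5} = v_{1}  so sig = ⟨2 | 1⟩
  P={2,5}:  v_{2} + v_{5} = 2·v_{1}  so sig = ⟨2 | 2⟩

so the primitive-relation signature multiset is
    |P|=2: 9 collections, coeffs (), (), (1), (1), (1), (1), (1), (1), (2)


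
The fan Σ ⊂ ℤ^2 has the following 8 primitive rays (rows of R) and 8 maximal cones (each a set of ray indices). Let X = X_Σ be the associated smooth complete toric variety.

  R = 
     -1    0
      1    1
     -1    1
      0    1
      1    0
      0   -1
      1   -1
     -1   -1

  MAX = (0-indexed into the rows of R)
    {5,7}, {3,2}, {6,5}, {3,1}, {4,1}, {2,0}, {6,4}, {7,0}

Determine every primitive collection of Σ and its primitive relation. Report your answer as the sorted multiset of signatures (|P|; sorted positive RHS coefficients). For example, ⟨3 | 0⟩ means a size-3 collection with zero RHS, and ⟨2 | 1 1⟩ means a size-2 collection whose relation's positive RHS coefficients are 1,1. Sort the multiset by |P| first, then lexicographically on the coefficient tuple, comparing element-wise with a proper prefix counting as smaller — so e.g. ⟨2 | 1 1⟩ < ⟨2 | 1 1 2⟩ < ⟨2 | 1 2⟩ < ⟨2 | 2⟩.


Σ has 20 primitive collections:

  • {0,4}:  v_{0} + v_{4} = 0  ⇒ sig = ⟨2 | 0⟩
  • {1,7}:  v_{1} + v_{7} = 0  ⇒ sig = ⟨2 | 0⟩
  • {2,6}:  v_{2} + v_{6} = 0  ⇒ sig = ⟨2 | 0⟩
  • {3,5}:  v_{3} + v_{5} = 0  ⇒ sig = ⟨2 | 0⟩
  • {0,1}:  v_{0} + v_{1} = v_{3}  ⇒ sig = ⟨2 | 1⟩
  • {0,3}:  v_{0} + v_{3} = v_{2}  ⇒ sig = ⟨2 | 1⟩
  • {0,5}:  v_{0} + v_{5} = v_{7}  ⇒ sig = ⟨2 | 1⟩
  • {0,6}:  v_{0} + v_{6} = v_{5}  ⇒ sig = ⟨2 | 1⟩
  • {1,5}:  v_{1} + v_{5} = v_{4}  ⇒ sig = ⟨2 | 1⟩
  • {2,4}:  v_{2} + v_{4} = v_{3}  ⇒ sig = ⟨2 | 1⟩
  • {2,5}:  v_{2} + v_{5} = v_{0}  ⇒ sig = ⟨2 | 1⟩
  • {3,4}:  v_{3} + v_{4} = v_{1}  ⇒ sig = ⟨2 | 1⟩
  • {3,6}:  v_{3} + v_{6} = v_{4}  ⇒ sig = ⟨2 | 1⟩
  • {3,7}:  v_{3} + v_{7} = v_{0}  ⇒ sig = ⟨2 | 1⟩
  • {4,5}:  v_{4} + v_{5} = v_{6}  ⇒ sig = ⟨2 | 1⟩
  • {4,7}:  v_{4} + v_{7} = v_{5}  ⇒ sig = ⟨2 | 1⟩
  • {1,2}:  v_{1} + v_{2} = 2·v_{3}  ⇒ sig = ⟨2 | 2⟩
  • {1,6}:  v_{1} + v_{6} = 2·v_{4}  ⇒ sig = ⟨2 | 2⟩
  • {2,7}:  v_{2} + v_{7} = 2·v_{0}  ⇒ sig = ⟨2 | 2⟩
  • {6,7}:  v_{6} + v_{7} = 2·v_{5}  ⇒ sig = ⟨2 | 2⟩

so the primitive-relation signature multiset is
    |P|=2: 20 collections, coeffs (), (), (), (), (1), (1), (1), (1), (1), (1), (1), (1), (1), (1), (1), (1), (2), (2), (2), (2)


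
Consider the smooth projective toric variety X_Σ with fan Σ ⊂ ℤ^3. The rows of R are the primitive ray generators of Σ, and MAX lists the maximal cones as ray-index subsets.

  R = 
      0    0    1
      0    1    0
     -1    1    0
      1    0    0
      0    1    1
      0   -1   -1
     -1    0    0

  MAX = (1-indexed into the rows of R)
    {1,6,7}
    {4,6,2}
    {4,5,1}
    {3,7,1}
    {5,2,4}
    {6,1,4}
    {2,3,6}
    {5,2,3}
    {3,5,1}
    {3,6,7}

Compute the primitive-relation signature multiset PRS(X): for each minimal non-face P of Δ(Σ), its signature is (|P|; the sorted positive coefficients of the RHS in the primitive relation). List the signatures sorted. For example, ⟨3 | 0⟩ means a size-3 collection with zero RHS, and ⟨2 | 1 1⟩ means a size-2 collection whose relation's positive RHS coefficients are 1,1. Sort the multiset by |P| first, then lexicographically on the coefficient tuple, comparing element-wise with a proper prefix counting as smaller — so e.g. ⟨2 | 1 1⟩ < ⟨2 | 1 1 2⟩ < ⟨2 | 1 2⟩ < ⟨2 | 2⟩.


The 7 primitive collections of Σ (r=7, n=3):

  P = {4,7}:  v_{4} + v_{7} = 0  ⇒ sig = ⟨2 | 0⟩
  P = {5,6}:  v_{5} + v_{6} = 0  ⇒ sig = ⟨2 | 0⟩
  P = {1,2}:  v_{1} + v_{2} = v_{5}  ⇒ sig = ⟨2 | 1⟩
  P = {2,7}:  v_{2} + v_{7} = v_{3}  ⇒ sig = ⟨2 | 1⟩
  P = {3,4}:  v_{3} + v_{4} = v_{2}  ⇒ sig = ⟨2 | 1⟩
  P = {5,7}:  v_{5} + v_{7} = v_{1} + v_{3}  ⇒ sig = ⟨2 | 1 1⟩
  P = {1,3,6}:  v_{1} + v_{3} + v_{6} = v_{7}  ⇒ sig = ⟨3 | 1⟩

Sorted signature multiset PRS(X):
    |P|=2: 6 collections, coeffs (), (), (1), (1), (1), (1,1)
    |P|=3: 1 collection, coeffs (1)


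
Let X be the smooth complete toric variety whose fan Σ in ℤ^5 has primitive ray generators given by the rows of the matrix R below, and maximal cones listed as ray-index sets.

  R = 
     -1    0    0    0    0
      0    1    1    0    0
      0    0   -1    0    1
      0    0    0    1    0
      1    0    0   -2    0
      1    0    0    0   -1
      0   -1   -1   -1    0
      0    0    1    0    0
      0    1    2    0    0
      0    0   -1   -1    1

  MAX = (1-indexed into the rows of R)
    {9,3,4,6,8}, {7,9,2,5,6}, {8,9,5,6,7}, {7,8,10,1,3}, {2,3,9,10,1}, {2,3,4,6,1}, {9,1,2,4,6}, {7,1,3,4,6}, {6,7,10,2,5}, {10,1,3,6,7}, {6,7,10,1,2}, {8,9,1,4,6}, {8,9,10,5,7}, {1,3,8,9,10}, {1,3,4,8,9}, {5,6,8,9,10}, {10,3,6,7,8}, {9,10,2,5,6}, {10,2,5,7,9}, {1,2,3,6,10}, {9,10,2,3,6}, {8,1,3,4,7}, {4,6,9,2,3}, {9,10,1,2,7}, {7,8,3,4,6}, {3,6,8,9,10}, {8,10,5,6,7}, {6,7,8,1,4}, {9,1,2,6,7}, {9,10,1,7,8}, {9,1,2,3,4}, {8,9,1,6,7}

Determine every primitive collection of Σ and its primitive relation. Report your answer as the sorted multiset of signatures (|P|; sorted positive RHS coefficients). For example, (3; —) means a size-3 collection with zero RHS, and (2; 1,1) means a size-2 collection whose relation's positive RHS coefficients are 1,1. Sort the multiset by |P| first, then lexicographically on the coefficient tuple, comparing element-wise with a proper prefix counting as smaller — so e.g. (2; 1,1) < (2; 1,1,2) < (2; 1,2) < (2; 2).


14 minimal non-faces of Δ(Σ) (on 10 rays):

  P = {2,8}:  v_{2} + v_{8} = v_{9} — sig = (2; 1)
  P = {4,10}:  v_{4} + v_{10} = v_{3} — sig = (2; 1)
  P = {4,5}:  v_{4} + v_{5} = v_{6} + v_{8} + v_{10} — sig = (2; 1,1,1)
  P = {3,5}:  v_{3} + v_{5} = v_{6} + v_{8} + 2·v_{10} — sig = (2; 1,1,2)
  P = {1,5}:  v_{1} + v_{5} = 2·v_{2} + 2·v_{7} — sig = (2; 2,2)
  P = {2,4,7}:  v_{2} + v_{4} + v_{7} = 0 — sig = (3; —)
  P = {2,3,7}:  v_{2} + v_{3} + v_{7} = v_{10} — sig = (3; 1)
  P = {4,7,9}:  v_{4} + v_{7} + v_{9} = v_{8} — sig = (3; 1)
  P = {3,7,9}:  v_{3} + v_{7} + v_{9} = v_{8} + v_{10} — sig = (3; 1,1)
  P = {1,3,6,8}:  v_{1} + v_{3} + v_{6} + v_{8} = 0 — sig = (4; —)
  P = {1,3,6,9}:  v_{1} + v_{3} + v_{6} + v_{9} = v_{2} — sig = (4; 1)
  P = {6,7,9,10}:  v_{6} + v_{7} + v_{9} + v_{10} = v_{5} — sig = (4; 1)
  P = {1,6,8,10}:  v_{1} + v_{6} + v_{8} + v_{10} = v_{2} + v_{7} — sig = (4; 1,1)
  P = {1,6,9,10}:  v_{1} + v_{6} + v_{9} + v_{10} = 2·v_{2} + v_{7} — sig = (4; 1,2)

so the primitive-relation signature multiset is
    (2; 1)
    (2; 1)
    (2; 1,1,1)
    (2; 1,1,2)
    (2; 2,2)
    (3; —)
    (3; 1)
    (3; 1)
    (3; 1,1)
    (4; —)
    (4; 1)
    (4; 1)
    (4; 1,1)
    (4; 1,2)


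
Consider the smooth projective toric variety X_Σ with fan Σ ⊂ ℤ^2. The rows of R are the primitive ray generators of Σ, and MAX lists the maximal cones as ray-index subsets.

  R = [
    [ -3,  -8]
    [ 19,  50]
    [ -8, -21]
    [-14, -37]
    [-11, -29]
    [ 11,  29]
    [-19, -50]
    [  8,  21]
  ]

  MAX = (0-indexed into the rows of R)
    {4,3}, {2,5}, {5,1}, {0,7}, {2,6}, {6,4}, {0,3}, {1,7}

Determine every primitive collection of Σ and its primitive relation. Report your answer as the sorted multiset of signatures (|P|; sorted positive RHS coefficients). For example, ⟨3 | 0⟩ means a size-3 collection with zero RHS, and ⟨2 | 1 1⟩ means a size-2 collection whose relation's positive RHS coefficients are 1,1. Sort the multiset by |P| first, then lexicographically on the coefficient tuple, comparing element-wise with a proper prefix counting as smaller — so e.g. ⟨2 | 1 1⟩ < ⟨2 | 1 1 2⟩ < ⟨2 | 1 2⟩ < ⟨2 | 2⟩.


20 minimal non-faces of Δ(Σ) (on 8 rays):

  {1,6}:  v_{1} + v_{6} = 0 ; sig = ⟨2 | 0⟩
  {2,7}:  v_{2} + v_{7} = 0 ; sig = ⟨2 | 0⟩
  {4,5}:  v_{4} + v_{5} = 0 ; sig = ⟨2 | 0⟩
  {0,2}:  v_{0} + v_{2} = v_{4} ; sig = ⟨2 | 1⟩
  {0,4}:  v_{0} + v_{4} = v_{3} ; sig = ⟨2 | 1⟩
  {0,5}:  v_{0} + v_{5} = v_{7} ; sig = ⟨2 | 1⟩
  {1,2}:  v_{1} + v_{2} = v_{5} ; sig = ⟨2 | 1⟩
  {1,4}:  v_{1} + v_{4} = v_{7} ; sig = ⟨2 | 1⟩
  {2,4}:  v_{2} + v_{4} = v_{6} ; sig = ⟨2 | 1⟩
  {3,5}:  v_{3} + v_{5} = v_{0} ; sig = ⟨2 | 1⟩
  {4,7}:  v_{4} + v_{7} = v_{0} ; sig = ⟨2 | 1⟩
  {5,6}:  v_{5} + v_{6} = v_{2} ; sig = ⟨2 | 1⟩
  {5,7}:  v_{5} + v_{7} = v_{1} ; sig = ⟨2 | 1⟩
  {6,7}:  v_{6} + v_{7} = v_{4} ; sig = ⟨2 | 1⟩
  {1,3}:  v_{1} + v_{3} = v_{0} + v_{7} ; sig = ⟨2 | 1 1⟩
  {0,1}:  v_{0} + v_{1} = 2·v_{7} ; sig = ⟨2 | 2⟩
  {0,6}:  v_{0} + v_{6} = 2·v_{4} ; sig = ⟨2 | 2⟩
  {2,3}:  v_{2} + v_{3} = 2·v_{4} ; sig = ⟨2 | 2⟩
  {3,7}:  v_{3} + v_{7} = 2·v_{0} ; sig = ⟨2 | 2⟩
  {3,6}:  v_{3} + v_{6} = 3·v_{4} ; sig = ⟨2 | 3⟩

Hence PRS(X_Σ) =
{ ⟨2 | 0⟩ ×3,  ⟨2 | 1⟩ ×11,  ⟨2 | 1 1⟩,  ⟨2 | 2⟩ ×4,  ⟨2 | 3⟩ }


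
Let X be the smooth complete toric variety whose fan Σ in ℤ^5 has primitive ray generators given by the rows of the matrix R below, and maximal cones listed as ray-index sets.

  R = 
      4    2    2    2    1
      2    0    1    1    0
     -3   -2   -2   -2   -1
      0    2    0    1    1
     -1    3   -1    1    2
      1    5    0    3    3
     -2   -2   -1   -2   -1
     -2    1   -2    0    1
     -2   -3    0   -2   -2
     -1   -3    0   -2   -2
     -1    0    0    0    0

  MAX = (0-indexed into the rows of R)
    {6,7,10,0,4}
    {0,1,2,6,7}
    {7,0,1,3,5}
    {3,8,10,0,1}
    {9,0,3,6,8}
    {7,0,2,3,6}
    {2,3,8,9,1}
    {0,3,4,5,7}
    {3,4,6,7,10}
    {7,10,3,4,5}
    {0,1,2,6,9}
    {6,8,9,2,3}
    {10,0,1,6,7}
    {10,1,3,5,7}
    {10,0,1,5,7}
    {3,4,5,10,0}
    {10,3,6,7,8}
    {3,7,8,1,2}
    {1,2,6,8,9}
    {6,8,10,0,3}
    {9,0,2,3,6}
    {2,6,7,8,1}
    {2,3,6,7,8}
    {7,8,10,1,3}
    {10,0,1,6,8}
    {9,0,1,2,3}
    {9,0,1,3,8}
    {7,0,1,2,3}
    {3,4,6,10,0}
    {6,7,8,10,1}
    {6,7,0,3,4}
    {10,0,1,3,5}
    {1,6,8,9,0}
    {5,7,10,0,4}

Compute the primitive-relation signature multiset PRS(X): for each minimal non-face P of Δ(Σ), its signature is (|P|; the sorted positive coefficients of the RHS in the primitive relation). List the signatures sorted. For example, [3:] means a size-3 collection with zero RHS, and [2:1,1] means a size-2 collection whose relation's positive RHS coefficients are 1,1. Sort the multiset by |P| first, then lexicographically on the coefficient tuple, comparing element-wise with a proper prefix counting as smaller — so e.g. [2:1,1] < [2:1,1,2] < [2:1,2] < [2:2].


The 15 primitive collections of Σ (r=11, n=5):

  {5,6}:  v_{5} + v_{6} = v_{4}  →  sig = [2:1]
  {5,9}:  v_{5} + v_{9} = v_{3}  →  sig = [2:1]
  {7,9}:  v_{7} + v_{9} = v_{2}  →  sig = [2:1]
  {9,10}:  v_{9} + v_{10} = v_{8}  →  sig = [2:1]
  {2,5}:  v_{2} + v_{5} = v_{3} + v_{7}  →  sig = [2:1,1]
  {2,10}:  v_{2} + v_{10} = v_{7} + v_{8}  →  sig = [2:1,1]
  {4,9}:  v_{4} + v_{9} = v_{3} + v_{6}  →  sig = [2:1,1]
  {5,8}:  v_{5} + v_{8} = v_{3} + v_{10}  →  sig = [2:1,1]
  {1,4}:  v_{1} + v_{4} = v_{0} + v_{7} + v_{10}  →  sig = [2:1,1,1]
  {2,4}:  v_{2} + v_{4} = v_{3} + v_{6} + v_{7}  →  sig = [2:1,1,1]
  {4,8}:  v_{4} + v_{8} = v_{3} + v_{6} + v_{10}  →  sig = [2:1,1,1]
  {0,7,8}:  v_{0} + v_{7} + v_{8} = 0  →  sig = [3:]
  {1,3,6}:  v_{1} + v_{3} + v_{6} = 0  →  sig = [3:]
  {0,2,8}:  v_{0} + v_{2} + v_{8} = v_{9}  →  sig = [3:1]
  {0,3,7,10}:  v_{0} + v_{3} + v_{7} + v_{10} = v_{5}  →  sig = [4:1]

so the primitive-relation signature multiset is
[[2:1], [2:1], [2:1], [2:1], [2:1,1], [2:1,1], [2:1,1], [2:1,1], [2:1,1,1], [2:1,1,1], [2:1,1,1], [3:], [3:], [3:1], [4:1]]


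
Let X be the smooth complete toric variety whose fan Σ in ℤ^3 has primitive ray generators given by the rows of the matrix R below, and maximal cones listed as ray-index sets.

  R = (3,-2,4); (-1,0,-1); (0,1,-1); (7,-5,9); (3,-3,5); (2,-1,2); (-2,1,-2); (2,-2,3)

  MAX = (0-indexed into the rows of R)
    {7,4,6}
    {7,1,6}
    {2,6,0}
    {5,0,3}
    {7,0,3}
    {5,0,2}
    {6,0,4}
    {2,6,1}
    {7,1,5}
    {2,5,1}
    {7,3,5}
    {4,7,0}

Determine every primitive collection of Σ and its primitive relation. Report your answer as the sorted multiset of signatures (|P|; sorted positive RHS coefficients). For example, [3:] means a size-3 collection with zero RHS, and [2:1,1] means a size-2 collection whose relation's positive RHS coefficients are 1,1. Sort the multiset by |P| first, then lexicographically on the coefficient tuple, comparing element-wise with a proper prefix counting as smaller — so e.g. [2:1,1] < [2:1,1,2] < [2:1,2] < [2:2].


|primitive collections| = 12. Relations:

  {5,6}:  v_{5} + v_{6} = 0  →  sig = [2:]
  {0,1}:  v_{0} + v_{1} = v_{7}  →  sig = [2:1]
  {2,4}:  v_{2} + v_{4} = v_{0}  →  sig = [2:1]
  {2,7}:  v_{2} + v_{7} = v_{5}  →  sig = [2:1]
  {3,6}:  v_{3} + v_{6} = v_{0} + v_{7}  →  sig = [2:1,1]
  {4,5}:  v_{4} + v_{5} = v_{0} + v_{7}  →  sig = [2:1,1]
  {1,3}:  v_{1} + v_{3} = v_{5} + 2·v_{7}  →  sig = [2:1,2]
  {1,4}:  v_{1} + v_{4} = v_{6} + 2·v_{7}  →  sig = [2:1,2]
  {2,3}:  v_{2} + v_{3} = v_{0} + 2·v_{5}  →  sig = [2:1,2]
  {3,4}:  v_{3} + v_{4} = 2·v_{0} + 2·v_{7}  →  sig = [2:2,2]
  {0,5,7}:  v_{0} + v_{5} + v_{7} = v_{3}  →  sig = [3:1]
  {0,6,7}:  v_{0} + v_{6} + v_{7} = v_{4}  →  sig = [3:1]

Hence PRS(X_Σ) =
[[2:], [2:1], [2:1], [2:1], [2:1,1], [2:1,1], [2:1,2], [2:1,2], [2:1,2], [2:2,2], [3:1], [3:1]]
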